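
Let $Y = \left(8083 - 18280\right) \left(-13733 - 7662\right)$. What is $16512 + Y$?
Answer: $218181327$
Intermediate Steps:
$Y = 218164815$ ($Y = \left(-10197\right) \left(-21395\right) = 218164815$)
$16512 + Y = 16512 + 218164815 = 218181327$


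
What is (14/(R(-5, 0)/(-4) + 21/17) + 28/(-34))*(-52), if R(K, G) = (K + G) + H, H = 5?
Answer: -27872/51 ≈ -546.51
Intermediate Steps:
R(K, G) = 5 + G + K (R(K, G) = (K + G) + 5 = (G + K) + 5 = 5 + G + K)
(14/(R(-5, 0)/(-4) + 21/17) + 28/(-34))*(-52) = (14/((5 + 0 - 5)/(-4) + 21/17) + 28/(-34))*(-52) = (14/(0*(-1/4) + 21*(1/17)) + 28*(-1/34))*(-52) = (14/(0 + 21/17) - 14/17)*(-52) = (14/(21/17) - 14/17)*(-52) = (14*(17/21) - 14/17)*(-52) = (34/3 - 14/17)*(-52) = (536/51)*(-52) = -27872/51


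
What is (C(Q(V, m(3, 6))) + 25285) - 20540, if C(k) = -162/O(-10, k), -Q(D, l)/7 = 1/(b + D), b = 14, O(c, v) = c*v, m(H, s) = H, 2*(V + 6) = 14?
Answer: 32972/7 ≈ 4710.3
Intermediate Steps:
V = 1 (V = -6 + (1/2)*14 = -6 + 7 = 1)
Q(D, l) = -7/(14 + D)
C(k) = 81/(5*k) (C(k) = -162*(-1/(10*k)) = -(-81)/(5*k) = 81/(5*k))
(C(Q(V, m(3, 6))) + 25285) - 20540 = (81/(5*((-7/(14 + 1)))) + 25285) - 20540 = (81/(5*((-7/15))) + 25285) - 20540 = (81/(5*((-7*1/15))) + 25285) - 20540 = (81/(5*(-7/15)) + 25285) - 20540 = ((81/5)*(-15/7) + 25285) - 20540 = (-243/7 + 25285) - 20540 = 176752/7 - 20540 = 32972/7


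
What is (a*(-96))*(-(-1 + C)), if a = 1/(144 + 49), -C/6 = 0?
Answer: -96/193 ≈ -0.49741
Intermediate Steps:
C = 0 (C = -6*0 = 0)
a = 1/193 ≈ 0.0051813
(a*(-96))*(-(-1 + C)) = ((1/193)*(-96))*(-(-1 + 0)) = -(-96)*(-1)/193 = -96/193*1 = -96/193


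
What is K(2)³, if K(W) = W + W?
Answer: 64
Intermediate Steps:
K(W) = 2*W
K(2)³ = (2*2)³ = 4³ = 64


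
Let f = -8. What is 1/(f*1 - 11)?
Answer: -1/19 ≈ -0.052632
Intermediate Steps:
1/(f*1 - 11) = 1/(-8*1 - 11) = 1/(-8 - 11) = 1/(-19) = -1/19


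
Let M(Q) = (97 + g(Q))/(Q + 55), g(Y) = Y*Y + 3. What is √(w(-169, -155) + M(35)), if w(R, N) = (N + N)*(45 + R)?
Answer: √1384370/6 ≈ 196.10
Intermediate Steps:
g(Y) = 3 + Y² (g(Y) = Y² + 3 = 3 + Y²)
M(Q) = (100 + Q²)/(55 + Q) (M(Q) = (97 + (3 + Q²))/(Q + 55) = (100 + Q²)/(55 + Q))
w(R, N) = 2*N*(45 + R) (w(R, N) = (2*N)*(45 + R) = 2*N*(45 + R))
√(w(-169, -155) + M(35)) = √(2*(-155)*(45 - 169) + (100 + 35²)/(55 + 35)) = √(2*(-155)*(-124) + (100 + 1225)/90) = √(38440 + (1/90)*1325) = √(38440 + 265/18) = √(692185/18) = √1384370/6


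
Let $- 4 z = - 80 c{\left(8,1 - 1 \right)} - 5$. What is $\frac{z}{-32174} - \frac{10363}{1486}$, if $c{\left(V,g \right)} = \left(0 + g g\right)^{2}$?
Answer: $- \frac{666842039}{95621128} \approx -6.9738$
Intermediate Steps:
$c{\left(V,g \right)} = g^{4}$ ($c{\left(V,g \right)} = \left(0 + g^{2}\right)^{2} = \left(g^{2}\right)^{2} = g^{4}$)
$z = \frac{5}{4}$ ($z = - \frac{- 80 \left(1 - 1\right)^{4} - 5}{4} = - \frac{- 80 \cdot 0^{4} - 5}{4} = - \frac{\left(-80\right) 0 - 5}{4} = - \frac{0 - 5}{4} = \left(- \frac{1}{4}\right) \left(-5\right) = \frac{5}{4} \approx 1.25$)
$\frac{z}{-32174} - \frac{10363}{1486} = \frac{5}{4 \left(-32174\right)} - \frac{10363}{1486} = \frac{5}{4} \left(- \frac{1}{32174}\right) - \frac{10363}{1486} = - \frac{5}{128696} - \frac{10363}{1486} = - \frac{666842039}{95621128}$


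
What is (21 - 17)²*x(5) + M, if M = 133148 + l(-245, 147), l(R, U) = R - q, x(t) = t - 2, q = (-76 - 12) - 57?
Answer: 133096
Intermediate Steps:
q = -145 (q = -88 - 57 = -145)
x(t) = -2 + t
l(R, U) = 145 + R (l(R, U) = R - 1*(-145) = R + 145 = 145 + R)
M = 133048 (M = 133148 + (145 - 245) = 133148 - 100 = 133048)
(21 - 17)²*x(5) + M = (21 - 17)²*(-2 + 5) + 133048 = 4²*3 + 133048 = 16*3 + 133048 = 48 + 133048 = 133096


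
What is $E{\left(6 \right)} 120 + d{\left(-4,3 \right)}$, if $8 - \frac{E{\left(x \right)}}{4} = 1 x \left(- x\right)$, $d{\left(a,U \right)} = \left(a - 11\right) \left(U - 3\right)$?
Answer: $21120$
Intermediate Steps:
$d{\left(a,U \right)} = \left(-11 + a\right) \left(-3 + U\right)$
$E{\left(x \right)} = 32 + 4 x^{2}$ ($E{\left(x \right)} = 32 - 4 \cdot 1 x \left(- x\right) = 32 - 4 x \left(- x\right) = 32 - 4 \left(- x^{2}\right) = 32 + 4 x^{2}$)
$E{\left(6 \right)} 120 + d{\left(-4,3 \right)} = \left(32 + 4 \cdot 6^{2}\right) 120 + \left(33 - 33 - -12 + 3 \left(-4\right)\right) = \left(32 + 4 \cdot 36\right) 120 + \left(33 - 33 + 12 - 12\right) = \left(32 + 144\right) 120 + 0 = 176 \cdot 120 + 0 = 21120 + 0 = 21120$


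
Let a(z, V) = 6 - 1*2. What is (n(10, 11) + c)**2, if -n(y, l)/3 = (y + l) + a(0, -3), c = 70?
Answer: 25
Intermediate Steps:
a(z, V) = 4 (a(z, V) = 6 - 2 = 4)
n(y, l) = -12 - 3*l - 3*y (n(y, l) = -3*((y + l) + 4) = -3*((l + y) + 4) = -3*(4 + l + y) = -12 - 3*l - 3*y)
(n(10, 11) + c)**2 = ((-12 - 3*11 - 3*10) + 70)**2 = ((-12 - 33 - 30) + 70)**2 = (-75 + 70)**2 = (-5)**2 = 25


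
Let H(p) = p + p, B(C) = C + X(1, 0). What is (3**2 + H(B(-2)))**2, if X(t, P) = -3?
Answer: 1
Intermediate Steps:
B(C) = -3 + C (B(C) = C - 3 = -3 + C)
H(p) = 2*p
(3**2 + H(B(-2)))**2 = (3**2 + 2*(-3 - 2))**2 = (9 + 2*(-5))**2 = (9 - 10)**2 = (-1)**2 = 1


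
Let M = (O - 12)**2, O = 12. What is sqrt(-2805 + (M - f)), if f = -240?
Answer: 3*I*sqrt(285) ≈ 50.646*I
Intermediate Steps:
M = 0 (M = (12 - 12)**2 = 0**2 = 0)
sqrt(-2805 + (M - f)) = sqrt(-2805 + (0 - 1*(-240))) = sqrt(-2805 + (0 + 240)) = sqrt(-2805 + 240) = sqrt(-2565) = 3*I*sqrt(285)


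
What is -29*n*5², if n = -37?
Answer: 26825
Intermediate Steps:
-29*n*5² = -29*(-37)*5² = 1073*25 = 26825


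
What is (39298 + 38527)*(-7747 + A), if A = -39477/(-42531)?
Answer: -8546434869500/14177 ≈ -6.0284e+8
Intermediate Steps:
A = 13159/14177 (A = -39477*(-1/42531) = 13159/14177 ≈ 0.92819)
(39298 + 38527)*(-7747 + A) = (39298 + 38527)*(-7747 + 13159/14177) = 77825*(-109816060/14177) = -8546434869500/14177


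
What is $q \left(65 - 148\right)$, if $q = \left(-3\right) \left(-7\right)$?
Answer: $-1743$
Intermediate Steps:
$q = 21$
$q \left(65 - 148\right) = 21 \left(65 - 148\right) = 21 \left(-83\right) = -1743$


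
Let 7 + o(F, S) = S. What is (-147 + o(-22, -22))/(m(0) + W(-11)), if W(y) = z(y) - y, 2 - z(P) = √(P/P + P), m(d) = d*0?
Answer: -2288/179 - 176*I*√10/179 ≈ -12.782 - 3.1093*I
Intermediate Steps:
m(d) = 0
z(P) = 2 - √(1 + P) (z(P) = 2 - √(P/P + P) = 2 - √(1 + P))
o(F, S) = -7 + S
W(y) = 2 - y - √(1 + y) (W(y) = (2 - √(1 + y)) - y = 2 - y - √(1 + y))
(-147 + o(-22, -22))/(m(0) + W(-11)) = (-147 + (-7 - 22))/(0 + (2 - 1*(-11) - √(1 - 11))) = (-147 - 29)/(0 + (2 + 11 - √(-10))) = -176/(0 + (2 + 11 - I*√10)) = -176/(0 + (13 - I*√10)) = -176/(13 - I*√10)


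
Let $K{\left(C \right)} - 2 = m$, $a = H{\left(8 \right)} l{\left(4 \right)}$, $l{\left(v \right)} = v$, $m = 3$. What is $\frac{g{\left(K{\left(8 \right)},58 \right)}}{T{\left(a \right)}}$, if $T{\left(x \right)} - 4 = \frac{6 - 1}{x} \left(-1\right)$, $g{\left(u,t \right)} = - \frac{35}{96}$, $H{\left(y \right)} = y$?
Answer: $- \frac{35}{369} \approx -0.094851$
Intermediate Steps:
$a = 32$ ($a = 8 \cdot 4 = 32$)
$K{\left(C \right)} = 5$ ($K{\left(C \right)} = 2 + 3 = 5$)
$g{\left(u,t \right)} = - \frac{35}{96}$ ($g{\left(u,t \right)} = \left(-35\right) \frac{1}{96} = - \frac{35}{96}$)
$T{\left(x \right)} = 4 - \frac{5}{x}$ ($T{\left(x \right)} = 4 + \frac{6 - 1}{x} \left(-1\right) = 4 + \frac{5}{x} \left(-1\right) = 4 - \frac{5}{x}$)
$\frac{g{\left(K{\left(8 \right)},58 \right)}}{T{\left(a \right)}} = - \frac{35}{96 \left(4 - \frac{5}{32}\right)} = - \frac{35}{96 \cdot \frac{123}{32}} = \left(- \frac{35}{96}\right) \frac{32}{123} = - \frac{35}{369}$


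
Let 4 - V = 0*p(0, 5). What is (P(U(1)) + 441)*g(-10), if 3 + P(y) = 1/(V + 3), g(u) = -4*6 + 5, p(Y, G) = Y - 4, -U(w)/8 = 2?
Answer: -58273/7 ≈ -8324.7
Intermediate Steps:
U(w) = -16 (U(w) = -8*2 = -16)
p(Y, G) = -4 + Y
V = 4 (V = 4 - 0*(-4 + 0) = 4 - 0*(-4) = 4 - 1*0 = 4 + 0 = 4)
g(u) = -19 (g(u) = -24 + 5 = -19)
P(y) = -20/7 (P(y) = -3 + 1/(4 + 3) = -3 + 1/7 = -20/7)
(P(U(1)) + 441)*g(-10) = (-20/7 + 441)*(-19) = (3067/7)*(-19) = -58273/7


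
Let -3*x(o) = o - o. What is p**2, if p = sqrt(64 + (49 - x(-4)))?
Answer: 113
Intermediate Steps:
x(o) = 0 (x(o) = -(o - o)/3 = -1/3*0 = 0)
p = sqrt(113) (p = sqrt(64 + (49 - 1*0)) = sqrt(64 + (49 + 0)) = sqrt(64 + 49) = sqrt(113) ≈ 10.630)
p**2 = (sqrt(113))**2 = 113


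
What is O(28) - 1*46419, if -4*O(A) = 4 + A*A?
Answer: -46616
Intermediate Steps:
O(A) = -1 - A²/4 (O(A) = -(4 + A*A)/4 = -(4 + A²)/4 = -1 - A²/4)
O(28) - 1*46419 = (-1 - ¼*28²) - 1*46419 = (-1 - ¼*784) - 46419 = (-1 - 196) - 46419 = -197 - 46419 = -46616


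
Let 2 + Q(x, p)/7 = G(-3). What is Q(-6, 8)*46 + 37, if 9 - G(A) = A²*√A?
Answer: 2291 - 2898*I*√3 ≈ 2291.0 - 5019.5*I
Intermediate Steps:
G(A) = 9 - A^(5/2) (G(A) = 9 - A²*√A = 9 - A^(5/2))
Q(x, p) = 49 - 63*I*√3 (Q(x, p) = -14 + 7*(9 - (-3)^(5/2)) = -14 + 7*(9 - 9*I*√3) = -14 + (63 - 63*I*√3) = 49 - 63*I*√3)
Q(-6, 8)*46 + 37 = (49 - 63*I*√3)*46 + 37 = (2254 - 2898*I*√3) + 37 = 2291 - 2898*I*√3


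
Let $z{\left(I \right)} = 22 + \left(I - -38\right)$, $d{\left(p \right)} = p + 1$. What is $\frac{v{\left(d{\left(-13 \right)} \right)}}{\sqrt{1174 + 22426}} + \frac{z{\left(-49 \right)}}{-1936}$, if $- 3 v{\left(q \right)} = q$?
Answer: $- \frac{1}{176} + \frac{\sqrt{59}}{295} \approx 0.020356$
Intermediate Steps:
$d{\left(p \right)} = 1 + p$
$z{\left(I \right)} = 60 + I$ ($z{\left(I \right)} = 22 + \left(I + 38\right) = 22 + \left(38 + I\right) = 60 + I$)
$v{\left(q \right)} = - \frac{q}{3}$
$\frac{v{\left(d{\left(-13 \right)} \right)}}{\sqrt{1174 + 22426}} + \frac{z{\left(-49 \right)}}{-1936} = \frac{\left(- \frac{1}{3}\right) \left(1 - 13\right)}{\sqrt{1174 + 22426}} + \frac{60 - 49}{-1936} = \frac{\left(- \frac{1}{3}\right) \left(-12\right)}{\sqrt{23600}} + 11 \left(- \frac{1}{1936}\right) = \frac{4}{20 \sqrt{59}} - \frac{1}{176} = 4 \frac{\sqrt{59}}{1180} - \frac{1}{176} = \frac{\sqrt{59}}{295} - \frac{1}{176} = - \frac{1}{176} + \frac{\sqrt{59}}{295}$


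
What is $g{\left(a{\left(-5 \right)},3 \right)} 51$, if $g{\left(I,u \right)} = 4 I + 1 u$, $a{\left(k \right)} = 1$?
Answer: $357$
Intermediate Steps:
$g{\left(I,u \right)} = u + 4 I$ ($g{\left(I,u \right)} = 4 I + u = u + 4 I$)
$g{\left(a{\left(-5 \right)},3 \right)} 51 = \left(3 + 4 \cdot 1\right) 51 = \left(3 + 4\right) 51 = 7 \cdot 51 = 357$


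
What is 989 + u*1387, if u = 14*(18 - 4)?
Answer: 272841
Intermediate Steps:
u = 196 (u = 14*14 = 196)
989 + u*1387 = 989 + 196*1387 = 989 + 271852 = 272841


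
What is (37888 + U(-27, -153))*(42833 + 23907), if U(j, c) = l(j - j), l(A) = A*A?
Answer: 2528645120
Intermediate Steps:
l(A) = A**2
U(j, c) = 0 (U(j, c) = (j - j)**2 = 0**2 = 0)
(37888 + U(-27, -153))*(42833 + 23907) = (37888 + 0)*(42833 + 23907) = 37888*66740 = 2528645120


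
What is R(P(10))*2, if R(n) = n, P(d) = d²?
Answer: 200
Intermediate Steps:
R(P(10))*2 = 10²*2 = 100*2 = 200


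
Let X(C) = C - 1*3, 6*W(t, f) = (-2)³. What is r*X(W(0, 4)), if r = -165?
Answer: 715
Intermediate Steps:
W(t, f) = -4/3 (W(t, f) = (⅙)*(-2)³ = (⅙)*(-8) = -4/3)
X(C) = -3 + C (X(C) = C - 3 = -3 + C)
r*X(W(0, 4)) = -165*(-3 - 4/3) = -165*(-13/3) = 715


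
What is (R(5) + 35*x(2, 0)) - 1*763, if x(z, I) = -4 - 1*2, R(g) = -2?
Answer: -975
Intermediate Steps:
x(z, I) = -6 (x(z, I) = -4 - 2 = -6)
(R(5) + 35*x(2, 0)) - 1*763 = (-2 + 35*(-6)) - 1*763 = (-2 - 210) - 763 = -212 - 763 = -975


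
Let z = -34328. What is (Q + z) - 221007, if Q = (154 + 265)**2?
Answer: -79774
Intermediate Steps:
Q = 175561 (Q = 419**2 = 175561)
(Q + z) - 221007 = (175561 - 34328) - 221007 = 141233 - 221007 = -79774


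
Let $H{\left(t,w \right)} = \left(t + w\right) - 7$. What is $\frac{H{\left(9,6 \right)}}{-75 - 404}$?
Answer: $- \frac{8}{479} \approx -0.016701$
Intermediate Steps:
$H{\left(t,w \right)} = -7 + t + w$
$\frac{H{\left(9,6 \right)}}{-75 - 404} = \frac{-7 + 9 + 6}{-75 - 404} = \frac{8}{-479} = 8 \left(- \frac{1}{479}\right) = - \frac{8}{479}$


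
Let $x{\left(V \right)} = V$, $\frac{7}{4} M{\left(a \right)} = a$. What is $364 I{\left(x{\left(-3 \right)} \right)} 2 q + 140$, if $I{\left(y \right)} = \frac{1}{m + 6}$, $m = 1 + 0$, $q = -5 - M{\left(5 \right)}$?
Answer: $- \frac{4740}{7} \approx -677.14$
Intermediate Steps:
$M{\left(a \right)} = \frac{4 a}{7}$
$q = - \frac{55}{7}$ ($q = -5 - \frac{4}{7} \cdot 5 = -5 - \frac{20}{7} = - \frac{55}{7} \approx -7.8571$)
$m = 1$
$I{\left(y \right)} = \frac{1}{7}$ ($I{\left(y \right)} = \frac{1}{1 + 6} = \frac{1}{7}$)
$364 I{\left(x{\left(-3 \right)} \right)} 2 q + 140 = 364 \cdot \frac{1}{7} \cdot 2 \left(- \frac{55}{7}\right) + 140 = 364 \cdot \frac{2}{7} \left(- \frac{55}{7}\right) + 140 = 364 \left(- \frac{110}{49}\right) + 140 = - \frac{5720}{7} + 140 = - \frac{4740}{7}$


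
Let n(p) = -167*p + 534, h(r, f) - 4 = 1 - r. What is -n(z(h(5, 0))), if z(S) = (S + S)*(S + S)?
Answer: -534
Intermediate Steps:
h(r, f) = 5 - r (h(r, f) = 4 + (1 - r) = 5 - r)
z(S) = 4*S² (z(S) = (2*S)*(2*S) = 4*S²)
n(p) = 534 - 167*p
-n(z(h(5, 0))) = -(534 - 668*(5 - 1*5)²) = -(534 - 668*(5 - 5)²) = -(534 - 668*0²) = -(534 - 668*0) = -(534 - 167*0) = -(534 + 0) = -1*534 = -534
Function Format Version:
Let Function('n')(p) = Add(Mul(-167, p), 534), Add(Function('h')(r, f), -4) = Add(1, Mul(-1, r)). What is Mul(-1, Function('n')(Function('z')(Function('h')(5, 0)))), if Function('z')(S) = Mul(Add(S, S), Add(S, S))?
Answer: -534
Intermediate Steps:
Function('h')(r, f) = Add(5, Mul(-1, r)) (Function('h')(r, f) = Add(4, Add(1, Mul(-1, r))) = Add(5, Mul(-1, r)))
Function('z')(S) = Mul(4, Pow(S, 2)) (Function('z')(S) = Mul(Mul(2, S), Mul(2, S)) = Mul(4, Pow(S, 2)))
Function('n')(p) = Add(534, Mul(-167, p))
Mul(-1, Function('n')(Function('z')(Function('h')(5, 0)))) = Mul(-1, Add(534, Mul(-167, Mul(4, Pow(Add(5, Mul(-1, 5)), 2))))) = Mul(-1, Add(534, Mul(-167, Mul(4, Pow(Add(5, -5), 2))))) = Mul(-1, Add(534, Mul(-167, Mul(4, Pow(0, 2))))) = Mul(-1, Add(534, Mul(-167, Mul(4, 0)))) = Mul(-1, Add(534, Mul(-167, 0))) = Mul(-1, Add(534, 0)) = Mul(-1, 534) = -534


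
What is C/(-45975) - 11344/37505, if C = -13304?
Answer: -4514776/344858475 ≈ -0.013092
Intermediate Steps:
C/(-45975) - 11344/37505 = -13304/(-45975) - 11344/37505 = -13304*(-1/45975) - 11344*1/37505 = 13304/45975 - 11344/37505 = -4514776/344858475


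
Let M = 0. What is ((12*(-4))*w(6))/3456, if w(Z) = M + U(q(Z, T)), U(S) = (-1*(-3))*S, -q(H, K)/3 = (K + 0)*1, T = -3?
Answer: -3/8 ≈ -0.37500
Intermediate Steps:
q(H, K) = -3*K (q(H, K) = -3*(K + 0) = -3*K)
U(S) = 3*S
w(Z) = 27 (w(Z) = 0 + 3*(-3*(-3)) = 0 + 3*9 = 0 + 27 = 27)
((12*(-4))*w(6))/3456 = ((12*(-4))*27)/3456 = -48*27*(1/3456) = -1296*1/3456 = -3/8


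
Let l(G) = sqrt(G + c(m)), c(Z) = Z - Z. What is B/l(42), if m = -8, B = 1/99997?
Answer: sqrt(42)/4199874 ≈ 1.5431e-6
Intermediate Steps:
B = 1/99997 ≈ 1.0000e-5
c(Z) = 0
l(G) = sqrt(G) (l(G) = sqrt(G + 0) = sqrt(G))
B/l(42) = 1/(99997*(sqrt(42))) = (sqrt(42)/42)/99997 = sqrt(42)/4199874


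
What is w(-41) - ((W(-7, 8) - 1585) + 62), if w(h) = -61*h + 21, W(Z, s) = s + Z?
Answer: 4044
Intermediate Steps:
W(Z, s) = Z + s
w(h) = 21 - 61*h
w(-41) - ((W(-7, 8) - 1585) + 62) = (21 - 61*(-41)) - (((-7 + 8) - 1585) + 62) = (21 + 2501) - ((1 - 1585) + 62) = 2522 - (-1584 + 62) = 2522 - 1*(-1522) = 2522 + 1522 = 4044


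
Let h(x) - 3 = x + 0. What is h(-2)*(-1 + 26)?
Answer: 25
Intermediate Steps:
h(x) = 3 + x (h(x) = 3 + (x + 0) = 3 + x)
h(-2)*(-1 + 26) = (3 - 2)*(-1 + 26) = 1*25 = 25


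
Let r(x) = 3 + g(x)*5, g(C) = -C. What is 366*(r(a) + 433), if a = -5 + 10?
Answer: 150426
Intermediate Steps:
a = 5
r(x) = 3 - 5*x (r(x) = 3 - x*5 = 3 - 5*x)
366*(r(a) + 433) = 366*((3 - 5*5) + 433) = 366*((3 - 25) + 433) = 366*(-22 + 433) = 366*411 = 150426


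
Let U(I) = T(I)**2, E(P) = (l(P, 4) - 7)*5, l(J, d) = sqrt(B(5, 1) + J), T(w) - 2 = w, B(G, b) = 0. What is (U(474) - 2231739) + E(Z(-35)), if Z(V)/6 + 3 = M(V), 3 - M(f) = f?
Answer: -2005198 + 5*sqrt(210) ≈ -2.0051e+6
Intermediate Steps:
T(w) = 2 + w
M(f) = 3 - f
l(J, d) = sqrt(J) (l(J, d) = sqrt(0 + J) = sqrt(J))
Z(V) = -6*V (Z(V) = -18 + 6*(3 - V) = -18 + (18 - 6*V) = -6*V)
E(P) = -35 + 5*sqrt(P) (E(P) = (sqrt(P) - 7)*5 = (-7 + sqrt(P))*5 = -35 + 5*sqrt(P))
U(I) = (2 + I)**2
(U(474) - 2231739) + E(Z(-35)) = ((2 + 474)**2 - 2231739) + (-35 + 5*sqrt(-6*(-35))) = (476**2 - 2231739) + (-35 + 5*sqrt(210)) = (226576 - 2231739) + (-35 + 5*sqrt(210)) = -2005163 + (-35 + 5*sqrt(210)) = -2005198 + 5*sqrt(210)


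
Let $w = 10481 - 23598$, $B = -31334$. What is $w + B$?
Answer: $-44451$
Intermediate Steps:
$w = -13117$
$w + B = -13117 - 31334 = -44451$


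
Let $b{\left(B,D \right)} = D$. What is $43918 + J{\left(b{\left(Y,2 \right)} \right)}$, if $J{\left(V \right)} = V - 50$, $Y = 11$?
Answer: $43870$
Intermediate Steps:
$J{\left(V \right)} = -50 + V$ ($J{\left(V \right)} = V - 50 = -50 + V$)
$43918 + J{\left(b{\left(Y,2 \right)} \right)} = 43918 + \left(-50 + 2\right) = 43918 - 48 = 43870$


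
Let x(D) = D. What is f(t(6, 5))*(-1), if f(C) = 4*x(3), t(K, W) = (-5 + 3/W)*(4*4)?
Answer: -12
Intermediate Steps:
t(K, W) = -80 + 48/W (t(K, W) = (-5 + 3/W)*16 = -80 + 48/W)
f(C) = 12 (f(C) = 4*3 = 12)
f(t(6, 5))*(-1) = 12*(-1) = -12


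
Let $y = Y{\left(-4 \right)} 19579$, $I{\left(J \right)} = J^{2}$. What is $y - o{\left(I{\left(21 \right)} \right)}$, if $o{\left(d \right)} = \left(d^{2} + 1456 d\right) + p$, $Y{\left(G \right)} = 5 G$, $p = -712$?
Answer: $-1227445$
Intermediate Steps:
$o{\left(d \right)} = -712 + d^{2} + 1456 d$ ($o{\left(d \right)} = \left(d^{2} + 1456 d\right) - 712 = -712 + d^{2} + 1456 d$)
$y = -391580$ ($y = 5 \left(-4\right) 19579 = \left(-20\right) 19579 = -391580$)
$y - o{\left(I{\left(21 \right)} \right)} = -391580 - \left(-712 + \left(21^{2}\right)^{2} + 1456 \cdot 21^{2}\right) = -391580 - \left(-712 + 441^{2} + 1456 \cdot 441\right) = -391580 - \left(-712 + 194481 + 642096\right) = -391580 - 835865 = -1227445$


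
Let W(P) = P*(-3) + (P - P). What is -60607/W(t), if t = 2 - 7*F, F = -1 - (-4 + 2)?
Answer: -60607/15 ≈ -4040.5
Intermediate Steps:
F = 1 (F = -1 - 1*(-2) = -1 + 2 = 1)
t = -5 (t = 2 - 7*1 = 2 - 7 = -5)
W(P) = -3*P (W(P) = -3*P + 0 = -3*P)
-60607/W(t) = -60607/((-3*(-5))) = -60607/15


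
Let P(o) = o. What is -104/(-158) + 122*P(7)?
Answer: 67518/79 ≈ 854.66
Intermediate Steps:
-104/(-158) + 122*P(7) = -104/(-158) + 122*7 = -104*(-1/158) + 854 = 52/79 + 854 = 67518/79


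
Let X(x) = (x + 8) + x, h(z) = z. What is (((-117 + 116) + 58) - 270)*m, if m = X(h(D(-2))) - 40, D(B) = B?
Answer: 7668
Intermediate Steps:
X(x) = 8 + 2*x (X(x) = (8 + x) + x = 8 + 2*x)
m = -36 (m = (8 + 2*(-2)) - 40 = (8 - 4) - 40 = 4 - 40 = -36)
(((-117 + 116) + 58) - 270)*m = (((-117 + 116) + 58) - 270)*(-36) = ((-1 + 58) - 270)*(-36) = (57 - 270)*(-36) = -213*(-36) = 7668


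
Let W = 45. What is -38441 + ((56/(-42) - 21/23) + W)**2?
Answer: -174315101/4761 ≈ -36613.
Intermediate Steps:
-38441 + ((56/(-42) - 21/23) + W)**2 = -38441 + ((56/(-42) - 21/23) + 45)**2 = -38441 + ((56*(-1/42) - 21*1/23) + 45)**2 = -38441 + ((-4/3 - 21/23) + 45)**2 = -38441 + (-155/69 + 45)**2 = -38441 + (2950/69)**2 = -38441 + 8702500/4761 = -174315101/4761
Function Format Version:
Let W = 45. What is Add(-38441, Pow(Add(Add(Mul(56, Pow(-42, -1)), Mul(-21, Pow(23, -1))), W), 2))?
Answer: Rational(-174315101, 4761) ≈ -36613.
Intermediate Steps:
Add(-38441, Pow(Add(Add(Mul(56, Pow(-42, -1)), Mul(-21, Pow(23, -1))), W), 2)) = Add(-38441, Pow(Add(Add(Mul(56, Pow(-42, -1)), Mul(-21, Pow(23, -1))), 45), 2)) = Add(-38441, Pow(Add(Add(Mul(56, Rational(-1, 42)), Mul(-21, Rational(1, 23))), 45), 2)) = Add(-38441, Pow(Add(Add(Rational(-4, 3), Rational(-21, 23)), 45), 2)) = Add(-38441, Pow(Add(Rational(-155, 69), 45), 2)) = Add(-38441, Pow(Rational(2950, 69), 2)) = Add(-38441, Rational(8702500, 4761)) = Rational(-174315101, 4761)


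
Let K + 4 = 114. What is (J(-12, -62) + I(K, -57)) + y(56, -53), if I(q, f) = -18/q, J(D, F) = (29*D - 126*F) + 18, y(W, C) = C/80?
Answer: 6583433/880 ≈ 7481.2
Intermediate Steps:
K = 110 (K = -4 + 114 = 110)
y(W, C) = C/80 (y(W, C) = C*(1/80) = C/80)
J(D, F) = 18 - 126*F + 29*D (J(D, F) = (-126*F + 29*D) + 18 = 18 - 126*F + 29*D)
(J(-12, -62) + I(K, -57)) + y(56, -53) = ((18 - 126*(-62) + 29*(-12)) - 18/110) + (1/80)*(-53) = ((18 + 7812 - 348) - 18*1/110) - 53/80 = (7482 - 9/55) - 53/80 = 411501/55 - 53/80 = 6583433/880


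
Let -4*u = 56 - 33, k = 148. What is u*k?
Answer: -851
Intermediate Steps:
u = -23/4 (u = -(56 - 33)/4 = -¼*23 = -23/4 ≈ -5.7500)
u*k = -23/4*148 = -851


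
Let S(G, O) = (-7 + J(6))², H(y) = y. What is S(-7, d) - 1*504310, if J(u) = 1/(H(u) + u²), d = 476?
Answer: -889516991/1764 ≈ -5.0426e+5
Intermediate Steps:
J(u) = 1/(u + u²)
S(G, O) = 85849/1764 (S(G, O) = (-7 + 1/(6*(1 + 6)))² = (-7 + (⅙)/7)² = (-7 + (⅙)*(⅐))² = (-7 + 1/42)² = (-293/42)² = 85849/1764)
S(-7, d) - 1*504310 = 85849/1764 - 1*504310 = 85849/1764 - 504310 = -889516991/1764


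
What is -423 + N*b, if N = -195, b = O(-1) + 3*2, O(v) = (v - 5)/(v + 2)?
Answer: -423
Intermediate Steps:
O(v) = (-5 + v)/(2 + v)
b = 0 (b = (-5 - 1)/(2 - 1) + 3*2 = -6/1 + 6 = 1*(-6) + 6 = -6 + 6 = 0)
-423 + N*b = -423 - 195*0 = -423 + 0 = -423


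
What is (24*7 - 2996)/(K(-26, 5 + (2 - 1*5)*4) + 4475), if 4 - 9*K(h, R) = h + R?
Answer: -6363/10078 ≈ -0.63138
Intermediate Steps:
K(h, R) = 4/9 - R/9 - h/9 (K(h, R) = 4/9 - (h + R)/9 = 4/9 - (R + h)/9 = 4/9 + (-R/9 - h/9) = 4/9 - R/9 - h/9)
(24*7 - 2996)/(K(-26, 5 + (2 - 1*5)*4) + 4475) = (24*7 - 2996)/((4/9 - (5 + (2 - 1*5)*4)/9 - ⅑*(-26)) + 4475) = (168 - 2996)/((4/9 - (5 + (2 - 5)*4)/9 + 26/9) + 4475) = -2828/((4/9 - (5 - 3*4)/9 + 26/9) + 4475) = -2828/((4/9 - (5 - 12)/9 + 26/9) + 4475) = -2828/((4/9 - ⅑*(-7) + 26/9) + 4475) = -2828/((4/9 + 7/9 + 26/9) + 4475) = -2828/(37/9 + 4475) = -2828/40312/9 = -2828*9/40312 = -6363/10078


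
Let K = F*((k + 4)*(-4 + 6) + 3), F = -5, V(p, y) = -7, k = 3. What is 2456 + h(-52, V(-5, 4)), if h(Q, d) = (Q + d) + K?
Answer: 2312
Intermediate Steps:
K = -85 (K = -5*((3 + 4)*(-4 + 6) + 3) = -5*(7*2 + 3) = -5*(14 + 3) = -5*17 = -85)
h(Q, d) = -85 + Q + d (h(Q, d) = (Q + d) - 85 = -85 + Q + d)
2456 + h(-52, V(-5, 4)) = 2456 + (-85 - 52 - 7) = 2456 - 144 = 2312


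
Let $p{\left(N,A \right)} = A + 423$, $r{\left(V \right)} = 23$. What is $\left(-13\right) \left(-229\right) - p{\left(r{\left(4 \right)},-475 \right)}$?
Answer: $3029$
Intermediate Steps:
$p{\left(N,A \right)} = 423 + A$
$\left(-13\right) \left(-229\right) - p{\left(r{\left(4 \right)},-475 \right)} = \left(-13\right) \left(-229\right) - \left(423 - 475\right) = 2977 - -52 = 2977 + 52 = 3029$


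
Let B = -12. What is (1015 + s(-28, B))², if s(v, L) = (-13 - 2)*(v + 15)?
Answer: 1464100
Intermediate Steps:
s(v, L) = -225 - 15*v (s(v, L) = -15*(15 + v) = -225 - 15*v)
(1015 + s(-28, B))² = (1015 + (-225 - 15*(-28)))² = (1015 + (-225 + 420))² = (1015 + 195)² = 1210² = 1464100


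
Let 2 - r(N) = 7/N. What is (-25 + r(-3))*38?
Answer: -2356/3 ≈ -785.33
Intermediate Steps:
r(N) = 2 - 7/N
(-25 + r(-3))*38 = (-25 + (2 - 7/(-3)))*38 = (-25 + (2 - 7*(-⅓)))*38 = (-25 + (2 + 7/3))*38 = (-25 + 13/3)*38 = -62/3*38 = -2356/3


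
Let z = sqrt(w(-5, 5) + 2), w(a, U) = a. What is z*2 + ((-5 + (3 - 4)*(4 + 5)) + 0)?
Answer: -14 + 2*I*sqrt(3) ≈ -14.0 + 3.4641*I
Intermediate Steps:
z = I*sqrt(3) (z = sqrt(-5 + 2) = sqrt(-3) = I*sqrt(3) ≈ 1.732*I)
z*2 + ((-5 + (3 - 4)*(4 + 5)) + 0) = (I*sqrt(3))*2 + ((-5 + (3 - 4)*(4 + 5)) + 0) = 2*I*sqrt(3) + ((-5 - 1*9) + 0) = 2*I*sqrt(3) + ((-5 - 9) + 0) = 2*I*sqrt(3) + (-14 + 0) = 2*I*sqrt(3) - 14 = -14 + 2*I*sqrt(3)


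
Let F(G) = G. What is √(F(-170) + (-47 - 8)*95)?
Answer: I*√5395 ≈ 73.451*I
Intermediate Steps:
√(F(-170) + (-47 - 8)*95) = √(-170 + (-47 - 8)*95) = √(-170 - 55*95) = √(-170 - 5225) = √(-5395) = I*√5395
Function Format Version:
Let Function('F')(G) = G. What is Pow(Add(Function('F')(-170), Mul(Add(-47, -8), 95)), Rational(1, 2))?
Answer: Mul(I, Pow(5395, Rational(1, 2))) ≈ Mul(73.451, I)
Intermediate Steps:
Pow(Add(Function('F')(-170), Mul(Add(-47, -8), 95)), Rational(1, 2)) = Pow(Add(-170, Mul(Add(-47, -8), 95)), Rational(1, 2)) = Pow(Add(-170, Mul(-55, 95)), Rational(1, 2)) = Pow(Add(-170, -5225), Rational(1, 2)) = Pow(-5395, Rational(1, 2)) = Mul(I, Pow(5395, Rational(1, 2)))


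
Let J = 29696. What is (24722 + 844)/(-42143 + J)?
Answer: -8522/4149 ≈ -2.0540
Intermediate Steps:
(24722 + 844)/(-42143 + J) = (24722 + 844)/(-42143 + 29696) = 25566/(-12447) = 25566*(-1/12447) = -8522/4149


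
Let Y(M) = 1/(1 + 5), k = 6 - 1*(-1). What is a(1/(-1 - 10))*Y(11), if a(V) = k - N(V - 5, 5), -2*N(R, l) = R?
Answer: 49/66 ≈ 0.74242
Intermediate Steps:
N(R, l) = -R/2
k = 7 (k = 6 + 1 = 7)
a(V) = 9/2 + V/2 (a(V) = 7 - (-1)*(V - 5)/2 = 7 - (-1)*(-5 + V)/2 = 7 - (5/2 - V/2) = 7 + (-5/2 + V/2) = 9/2 + V/2)
Y(M) = ⅙ (Y(M) = 1/6 = ⅙)
a(1/(-1 - 10))*Y(11) = (9/2 + 1/(2*(-1 - 10)))*(⅙) = (9/2 + (½)/(-11))*(⅙) = (9/2 + (½)*(-1/11))*(⅙) = (9/2 - 1/22)*(⅙) = (49/11)*(⅙) = 49/66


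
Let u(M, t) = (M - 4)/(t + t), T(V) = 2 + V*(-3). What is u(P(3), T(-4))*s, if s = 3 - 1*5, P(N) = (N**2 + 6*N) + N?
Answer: -13/7 ≈ -1.8571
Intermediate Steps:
P(N) = N**2 + 7*N
T(V) = 2 - 3*V
s = -2 (s = 3 - 5 = -2)
u(M, t) = (-4 + M)/(2*t) (u(M, t) = (-4 + M)/((2*t)) = (-4 + M)*(1/(2*t)) = (-4 + M)/(2*t))
u(P(3), T(-4))*s = ((-4 + 3*(7 + 3))/(2*(2 - 3*(-4))))*(-2) = ((-4 + 3*10)/(2*(2 + 12)))*(-2) = ((1/2)*(-4 + 30)/14)*(-2) = ((1/2)*(1/14)*26)*(-2) = (13/14)*(-2) = -13/7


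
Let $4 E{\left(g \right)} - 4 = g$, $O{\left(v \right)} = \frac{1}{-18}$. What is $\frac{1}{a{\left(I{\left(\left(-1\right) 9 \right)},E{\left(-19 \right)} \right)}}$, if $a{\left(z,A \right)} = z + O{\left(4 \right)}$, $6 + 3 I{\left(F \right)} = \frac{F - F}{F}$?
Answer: $- \frac{18}{37} \approx -0.48649$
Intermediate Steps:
$O{\left(v \right)} = - \frac{1}{18}$
$E{\left(g \right)} = 1 + \frac{g}{4}$
$I{\left(F \right)} = -2$ ($I{\left(F \right)} = -2 + \frac{\left(F - F\right) \frac{1}{F}}{3} = -2 + \frac{0 \frac{1}{F}}{3} = -2 + \frac{1}{3} \cdot 0 = -2 + 0 = -2$)
$a{\left(z,A \right)} = - \frac{1}{18} + z$ ($a{\left(z,A \right)} = z - \frac{1}{18} = - \frac{1}{18} + z$)
$\frac{1}{a{\left(I{\left(\left(-1\right) 9 \right)},E{\left(-19 \right)} \right)}} = \frac{1}{- \frac{1}{18} - 2} = \frac{1}{- \frac{37}{18}} = - \frac{18}{37}$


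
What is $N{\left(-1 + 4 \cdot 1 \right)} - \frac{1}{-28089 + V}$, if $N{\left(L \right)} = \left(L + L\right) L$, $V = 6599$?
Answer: $\frac{386821}{21490} \approx 18.0$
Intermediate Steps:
$N{\left(L \right)} = 2 L^{2}$ ($N{\left(L \right)} = 2 L L = 2 L^{2}$)
$N{\left(-1 + 4 \cdot 1 \right)} - \frac{1}{-28089 + V} = 2 \left(-1 + 4 \cdot 1\right)^{2} - \frac{1}{-28089 + 6599} = 2 \left(-1 + 4\right)^{2} - \frac{1}{-21490} = 2 \cdot 3^{2} - - \frac{1}{21490} = 2 \cdot 9 + \frac{1}{21490} = 18 + \frac{1}{21490} = \frac{386821}{21490}$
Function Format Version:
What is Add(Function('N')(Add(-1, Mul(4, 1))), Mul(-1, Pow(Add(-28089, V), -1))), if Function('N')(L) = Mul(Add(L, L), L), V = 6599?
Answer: Rational(386821, 21490) ≈ 18.000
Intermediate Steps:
Function('N')(L) = Mul(2, Pow(L, 2)) (Function('N')(L) = Mul(Mul(2, L), L) = Mul(2, Pow(L, 2)))
Add(Function('N')(Add(-1, Mul(4, 1))), Mul(-1, Pow(Add(-28089, V), -1))) = Add(Mul(2, Pow(Add(-1, Mul(4, 1)), 2)), Mul(-1, Pow(Add(-28089, 6599), -1))) = Add(Mul(2, Pow(Add(-1, 4), 2)), Mul(-1, Pow(-21490, -1))) = Add(Mul(2, Pow(3, 2)), Mul(-1, Rational(-1, 21490))) = Add(Mul(2, 9), Rational(1, 21490)) = Add(18, Rational(1, 21490)) = Rational(386821, 21490)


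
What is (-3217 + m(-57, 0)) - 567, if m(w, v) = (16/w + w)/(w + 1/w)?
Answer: -2458947/650 ≈ -3783.0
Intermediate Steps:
m(w, v) = (w + 16/w)/(w + 1/w)
(-3217 + m(-57, 0)) - 567 = (-3217 + (16 + (-57)²)/(1 + (-57)²)) - 567 = (-3217 + (16 + 3249)/(1 + 3249)) - 567 = (-3217 + 3265/3250) - 567 = (-3217 + (1/3250)*3265) - 567 = (-3217 + 653/650) - 567 = -2090397/650 - 567 = -2458947/650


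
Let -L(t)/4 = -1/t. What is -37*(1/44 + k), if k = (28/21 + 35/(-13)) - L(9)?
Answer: 339179/5148 ≈ 65.886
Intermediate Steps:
L(t) = 4/t (L(t) = -(-4)/t = 4/t)
k = -211/117 (k = (28/21 + 35/(-13)) - 4/9 = (28*(1/21) + 35*(-1/13)) - 4/9 = (4/3 - 35/13) - 1*4/9 = -53/39 - 4/9 = -211/117 ≈ -1.8034)
-37*(1/44 + k) = -37*(1/44 - 211/117) = -37*(-9167/5148) = 339179/5148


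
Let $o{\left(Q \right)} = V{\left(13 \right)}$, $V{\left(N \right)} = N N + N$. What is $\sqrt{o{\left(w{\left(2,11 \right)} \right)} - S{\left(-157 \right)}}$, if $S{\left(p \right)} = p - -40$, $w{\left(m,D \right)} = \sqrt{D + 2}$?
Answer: $\sqrt{299} \approx 17.292$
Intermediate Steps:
$V{\left(N \right)} = N + N^{2}$ ($V{\left(N \right)} = N^{2} + N = N + N^{2}$)
$w{\left(m,D \right)} = \sqrt{2 + D}$
$o{\left(Q \right)} = 182$ ($o{\left(Q \right)} = 13 \left(1 + 13\right) = 13 \cdot 14 = 182$)
$S{\left(p \right)} = 40 + p$ ($S{\left(p \right)} = p + 40 = 40 + p$)
$\sqrt{o{\left(w{\left(2,11 \right)} \right)} - S{\left(-157 \right)}} = \sqrt{182 - \left(40 - 157\right)} = \sqrt{182 - -117} = \sqrt{182 + 117} = \sqrt{299}$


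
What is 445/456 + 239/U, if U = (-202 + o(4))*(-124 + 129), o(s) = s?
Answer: 55261/75240 ≈ 0.73446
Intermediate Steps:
U = -990 (U = (-202 + 4)*(-124 + 129) = -198*5 = -990)
445/456 + 239/U = 445/456 + 239/(-990) = 445*(1/456) + 239*(-1/990) = 445/456 - 239/990 = 55261/75240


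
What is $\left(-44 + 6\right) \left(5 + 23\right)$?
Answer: $-1064$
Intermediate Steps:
$\left(-44 + 6\right) \left(5 + 23\right) = \left(-38\right) 28 = -1064$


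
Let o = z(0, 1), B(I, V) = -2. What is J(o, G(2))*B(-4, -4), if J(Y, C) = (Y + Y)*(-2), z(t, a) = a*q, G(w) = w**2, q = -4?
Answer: -32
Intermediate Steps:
z(t, a) = -4*a (z(t, a) = a*(-4) = -4*a)
o = -4 (o = -4*1 = -4)
J(Y, C) = -4*Y (J(Y, C) = (2*Y)*(-2) = -4*Y)
J(o, G(2))*B(-4, -4) = -4*(-4)*(-2) = 16*(-2) = -32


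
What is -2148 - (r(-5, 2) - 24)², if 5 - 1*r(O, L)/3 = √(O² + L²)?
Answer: -2490 - 54*√29 ≈ -2780.8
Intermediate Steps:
r(O, L) = 15 - 3*√(L² + O²) (r(O, L) = 15 - 3*√(O² + L²) = 15 - 3*√(L² + O²))
-2148 - (r(-5, 2) - 24)² = -2148 - ((15 - 3*√(2² + (-5)²)) - 24)² = -2148 - ((15 - 3*√(4 + 25)) - 24)² = -2148 - ((15 - 3*√29) - 24)² = -2148 - (-9 - 3*√29)²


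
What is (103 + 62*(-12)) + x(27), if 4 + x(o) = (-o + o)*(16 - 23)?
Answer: -645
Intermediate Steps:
x(o) = -4 (x(o) = -4 + (-o + o)*(16 - 23) = -4 + 0*(-7) = -4 + 0 = -4)
(103 + 62*(-12)) + x(27) = (103 + 62*(-12)) - 4 = (103 - 744) - 4 = -641 - 4 = -645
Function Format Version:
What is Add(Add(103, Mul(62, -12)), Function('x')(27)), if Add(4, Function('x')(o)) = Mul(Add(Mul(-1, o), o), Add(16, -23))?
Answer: -645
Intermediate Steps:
Function('x')(o) = -4 (Function('x')(o) = Add(-4, Mul(Add(Mul(-1, o), o), Add(16, -23))) = Add(-4, Mul(0, -7)) = Add(-4, 0) = -4)
Add(Add(103, Mul(62, -12)), Function('x')(27)) = Add(Add(103, Mul(62, -12)), -4) = Add(Add(103, -744), -4) = Add(-641, -4) = -645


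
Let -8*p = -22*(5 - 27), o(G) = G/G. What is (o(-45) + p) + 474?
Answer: 829/2 ≈ 414.50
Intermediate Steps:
o(G) = 1
p = -121/2 (p = -(-11)*(5 - 27)/4 = -(-11)*(-22)/4 = -⅛*484 = -121/2 ≈ -60.500)
(o(-45) + p) + 474 = (1 - 121/2) + 474 = -119/2 + 474 = 829/2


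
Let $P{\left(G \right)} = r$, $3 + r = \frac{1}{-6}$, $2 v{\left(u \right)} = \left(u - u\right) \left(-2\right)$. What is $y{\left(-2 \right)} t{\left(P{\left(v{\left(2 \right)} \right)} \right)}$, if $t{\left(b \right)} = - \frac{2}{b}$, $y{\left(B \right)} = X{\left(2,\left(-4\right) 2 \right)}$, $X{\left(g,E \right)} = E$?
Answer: $- \frac{96}{19} \approx -5.0526$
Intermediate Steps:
$v{\left(u \right)} = 0$ ($v{\left(u \right)} = \frac{\left(u - u\right) \left(-2\right)}{2} = \frac{0 \left(-2\right)}{2} = \frac{1}{2} \cdot 0 = 0$)
$y{\left(B \right)} = -8$ ($y{\left(B \right)} = \left(-4\right) 2 = -8$)
$r = - \frac{19}{6}$ ($r = -3 + \frac{1}{-6} = -3 - \frac{1}{6} = - \frac{19}{6} \approx -3.1667$)
$P{\left(G \right)} = - \frac{19}{6}$
$y{\left(-2 \right)} t{\left(P{\left(v{\left(2 \right)} \right)} \right)} = - 8 \left(- \frac{2}{- \frac{19}{6}}\right) = - 8 \left(\left(-2\right) \left(- \frac{6}{19}\right)\right) = \left(-8\right) \frac{12}{19} = - \frac{96}{19}$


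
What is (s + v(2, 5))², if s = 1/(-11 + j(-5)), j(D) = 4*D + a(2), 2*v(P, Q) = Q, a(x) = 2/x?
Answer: 1369/225 ≈ 6.0844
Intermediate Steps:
v(P, Q) = Q/2
j(D) = 1 + 4*D (j(D) = 4*D + 2/2 = 4*D + 2*(½) = 4*D + 1 = 1 + 4*D)
s = -1/30 (s = 1/(-11 + (1 + 4*(-5))) = 1/(-11 + (1 - 20)) = 1/(-11 - 19) = 1/(-30) = -1/30 ≈ -0.033333)
(s + v(2, 5))² = (-1/30 + (½)*5)² = (-1/30 + 5/2)² = (37/15)² = 1369/225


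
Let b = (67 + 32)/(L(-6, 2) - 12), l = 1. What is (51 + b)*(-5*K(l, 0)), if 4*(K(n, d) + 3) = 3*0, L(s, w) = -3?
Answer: 666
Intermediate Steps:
K(n, d) = -3 (K(n, d) = -3 + (3*0)/4 = -3 + (¼)*0 = -3 + 0 = -3)
b = -33/5 (b = (67 + 32)/(-3 - 12) = 99/(-15) = 99*(-1/15) = -33/5 ≈ -6.6000)
(51 + b)*(-5*K(l, 0)) = (51 - 33/5)*(-5*(-3)) = (222/5)*15 = 666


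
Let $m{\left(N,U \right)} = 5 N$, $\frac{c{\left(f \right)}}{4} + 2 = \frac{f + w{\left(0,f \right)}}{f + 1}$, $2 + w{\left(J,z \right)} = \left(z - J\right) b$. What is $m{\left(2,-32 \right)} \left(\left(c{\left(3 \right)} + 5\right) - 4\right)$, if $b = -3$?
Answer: $-150$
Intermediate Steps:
$w{\left(J,z \right)} = -2 - 3 z + 3 J$ ($w{\left(J,z \right)} = -2 + \left(z - J\right) \left(-3\right) = -2 + \left(- 3 z + 3 J\right) = -2 - 3 z + 3 J$)
$c{\left(f \right)} = -8 + \frac{4 \left(-2 - 2 f\right)}{1 + f}$ ($c{\left(f \right)} = -8 + 4 \frac{f - \left(2 + 3 f\right)}{f + 1} = -8 + 4 \frac{f - \left(2 + 3 f\right)}{1 + f} = -8 + 4 \frac{-2 - 2 f}{1 + f} = -8 + \frac{4 \left(-2 - 2 f\right)}{1 + f}$)
$m{\left(2,-32 \right)} \left(\left(c{\left(3 \right)} + 5\right) - 4\right) = 5 \cdot 2 \left(\left(-16 + 5\right) - 4\right) = 10 \left(-11 - 4\right) = 10 \left(-15\right) = -150$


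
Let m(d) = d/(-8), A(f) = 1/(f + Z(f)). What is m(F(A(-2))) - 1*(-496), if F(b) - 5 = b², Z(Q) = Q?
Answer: 63407/128 ≈ 495.37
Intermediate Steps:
A(f) = 1/(2*f) (A(f) = 1/(f + f) = 1/(2*f))
F(b) = 5 + b²
m(d) = -d/8 (m(d) = d*(-⅛) = -d/8)
m(F(A(-2))) - 1*(-496) = -(5 + ((½)/(-2))²)/8 - 1*(-496) = -(5 + ((½)*(-½))²)/8 + 496 = -(5 + (-¼)²)/8 + 496 = -(5 + 1/16)/8 + 496 = -⅛*81/16 + 496 = -81/128 + 496 = 63407/128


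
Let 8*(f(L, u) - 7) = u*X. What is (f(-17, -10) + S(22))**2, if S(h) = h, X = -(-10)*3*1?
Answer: 289/4 ≈ 72.250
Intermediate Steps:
X = 30 (X = -2*(-15)*1 = 30*1 = 30)
f(L, u) = 7 + 15*u/4 (f(L, u) = 7 + (u*30)/8 = 7 + (30*u)/8 = 7 + 15*u/4)
(f(-17, -10) + S(22))**2 = ((7 + (15/4)*(-10)) + 22)**2 = ((7 - 75/2) + 22)**2 = (-61/2 + 22)**2 = (-17/2)**2 = 289/4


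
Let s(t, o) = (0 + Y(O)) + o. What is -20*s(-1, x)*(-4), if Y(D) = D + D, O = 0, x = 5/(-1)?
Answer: -400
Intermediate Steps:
x = -5 (x = 5*(-1) = -5)
Y(D) = 2*D
s(t, o) = o (s(t, o) = (0 + 2*0) + o = (0 + 0) + o = 0 + o = o)
-20*s(-1, x)*(-4) = -20*(-5)*(-4) = 100*(-4) = -400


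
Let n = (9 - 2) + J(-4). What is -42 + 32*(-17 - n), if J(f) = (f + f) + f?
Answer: -426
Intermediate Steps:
J(f) = 3*f (J(f) = 2*f + f = 3*f)
n = -5 (n = (9 - 2) + 3*(-4) = 7 - 12 = -5)
-42 + 32*(-17 - n) = -42 + 32*(-17 - 1*(-5)) = -42 + 32*(-17 + 5) = -42 + 32*(-12) = -42 - 384 = -426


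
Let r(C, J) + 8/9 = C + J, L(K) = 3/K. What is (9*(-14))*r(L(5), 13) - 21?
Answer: -8113/5 ≈ -1622.6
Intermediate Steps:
r(C, J) = -8/9 + C + J (r(C, J) = -8/9 + (C + J) = -8/9 + C + J)
(9*(-14))*r(L(5), 13) - 21 = (9*(-14))*(-8/9 + 3/5 + 13) - 21 = -126*(-8/9 + 3*(⅕) + 13) - 21 = -126*(-8/9 + ⅗ + 13) - 21 = -126*572/45 - 21 = -8008/5 - 21 = -8113/5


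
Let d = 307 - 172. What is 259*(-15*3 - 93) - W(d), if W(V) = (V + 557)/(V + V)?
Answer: -4825516/135 ≈ -35745.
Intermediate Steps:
d = 135
W(V) = (557 + V)/(2*V) (W(V) = (557 + V)/((2*V)) = (557 + V)*(1/(2*V)) = (557 + V)/(2*V))
259*(-15*3 - 93) - W(d) = 259*(-15*3 - 93) - (557 + 135)/(2*135) = 259*(-45 - 93) - 692/(2*135) = 259*(-138) - 1*346/135 = -35742 - 346/135 = -4825516/135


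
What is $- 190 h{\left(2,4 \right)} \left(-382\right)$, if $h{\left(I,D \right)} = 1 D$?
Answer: $290320$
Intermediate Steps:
$h{\left(I,D \right)} = D$
$- 190 h{\left(2,4 \right)} \left(-382\right) = - 190 \cdot 4 \left(-382\right) = \left(-190\right) \left(-1528\right) = 290320$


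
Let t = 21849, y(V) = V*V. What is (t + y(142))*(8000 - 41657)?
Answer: -1414031541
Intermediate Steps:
y(V) = V**2
(t + y(142))*(8000 - 41657) = (21849 + 142**2)*(8000 - 41657) = (21849 + 20164)*(-33657) = 42013*(-33657) = -1414031541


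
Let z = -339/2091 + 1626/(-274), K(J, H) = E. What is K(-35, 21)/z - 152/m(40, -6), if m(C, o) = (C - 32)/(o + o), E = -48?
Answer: 68655924/291071 ≈ 235.87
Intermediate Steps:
K(J, H) = -48
z = -582142/95489 (z = -339*1/2091 + 1626*(-1/274) = -113/697 - 813/137 = -582142/95489 ≈ -6.0964)
m(C, o) = (-32 + C)/(2*o) (m(C, o) = (-32 + C)/((2*o)) = (-32 + C)*(1/(2*o)) = (-32 + C)/(2*o))
K(-35, 21)/z - 152/m(40, -6) = -48/(-582142/95489) - 152*(-12/(-32 + 40)) = -48*(-95489/582142) - 152/((½)*(-⅙)*8) = 2291736/291071 - 152/(-⅔) = 2291736/291071 - 152*(-3/2) = 2291736/291071 + 228 = 68655924/291071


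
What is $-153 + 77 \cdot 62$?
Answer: $4621$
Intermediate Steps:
$-153 + 77 \cdot 62 = -153 + 4774 = 4621$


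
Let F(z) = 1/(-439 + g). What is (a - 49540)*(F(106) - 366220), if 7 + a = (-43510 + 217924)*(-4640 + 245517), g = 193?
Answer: -3784890625712645251/246 ≈ -1.5386e+16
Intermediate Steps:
a = 42012321071 (a = -7 + (-43510 + 217924)*(-4640 + 245517) = -7 + 174414*240877 = -7 + 42012321078 = 42012321071)
F(z) = -1/246 (F(z) = 1/(-439 + 193) = 1/(-246) = -1/246)
(a - 49540)*(F(106) - 366220) = (42012321071 - 49540)*(-1/246 - 366220) = 42012271531*(-90090121/246) = -3784890625712645251/246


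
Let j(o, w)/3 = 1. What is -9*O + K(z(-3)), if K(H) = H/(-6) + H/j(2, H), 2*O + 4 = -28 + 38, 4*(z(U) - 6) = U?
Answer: -209/8 ≈ -26.125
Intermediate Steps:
z(U) = 6 + U/4
j(o, w) = 3 (j(o, w) = 3*1 = 3)
O = 3 (O = -2 + (-28 + 38)/2 = -2 + (½)*10 = -2 + 5 = 3)
K(H) = H/6 (K(H) = H/(-6) + H/3 = H*(-⅙) + H*(⅓) = -H/6 + H/3 = H/6)
-9*O + K(z(-3)) = -9*3 + (6 + (¼)*(-3))/6 = -27 + (6 - ¾)/6 = -27 + (⅙)*(21/4) = -27 + 7/8 = -209/8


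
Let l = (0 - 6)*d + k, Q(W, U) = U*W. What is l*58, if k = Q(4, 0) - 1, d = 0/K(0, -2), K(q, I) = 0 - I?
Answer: -58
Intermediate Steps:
K(q, I) = -I
d = 0 (d = 0/((-1*(-2))) = 0/2 = 0*(½) = 0)
k = -1 (k = 0*4 - 1 = 0 - 1 = -1)
l = -1 (l = (0 - 6)*0 - 1 = -6*0 - 1 = 0 - 1 = -1)
l*58 = -1*58 = -58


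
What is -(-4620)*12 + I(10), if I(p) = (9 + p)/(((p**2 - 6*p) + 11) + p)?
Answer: 3381859/61 ≈ 55440.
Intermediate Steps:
I(p) = (9 + p)/(11 + p**2 - 5*p) (I(p) = (9 + p)/((11 + p**2 - 6*p) + p) = (9 + p)/(11 + p**2 - 5*p))
-(-4620)*12 + I(10) = -(-4620)*12 + (9 + 10)/(11 + 10**2 - 5*10) = -308*(-180) + 19/(11 + 100 - 50) = 55440 + 19/61 = 3381859/61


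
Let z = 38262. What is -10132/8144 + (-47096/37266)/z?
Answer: -128993888689/103681241604 ≈ -1.2441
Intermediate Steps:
-10132/8144 + (-47096/37266)/z = -10132/8144 - 47096/37266/38262 = -10132*1/8144 - 47096*1/37266*(1/38262) = -2533/2036 - 23548/18633*1/38262 = -2533/2036 - 1682/50923989 = -128993888689/103681241604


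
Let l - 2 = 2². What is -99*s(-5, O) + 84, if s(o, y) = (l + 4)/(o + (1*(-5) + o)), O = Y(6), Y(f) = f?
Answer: 150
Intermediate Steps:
O = 6
l = 6 (l = 2 + 2² = 2 + 4 = 6)
s(o, y) = 10/(-5 + 2*o) (s(o, y) = (6 + 4)/(o + (1*(-5) + o)) = 10/(o + (-5 + o)) = 10/(-5 + 2*o))
-99*s(-5, O) + 84 = -990/(-5 + 2*(-5)) + 84 = -990/(-5 - 10) + 84 = -990/(-15) + 84 = -990*(-1)/15 + 84 = -99*(-⅔) + 84 = 66 + 84 = 150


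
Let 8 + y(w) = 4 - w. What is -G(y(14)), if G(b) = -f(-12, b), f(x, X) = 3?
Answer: 3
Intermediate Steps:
y(w) = -4 - w (y(w) = -8 + (4 - w) = -4 - w)
G(b) = -3 (G(b) = -1*3 = -3)
-G(y(14)) = -1*(-3) = 3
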